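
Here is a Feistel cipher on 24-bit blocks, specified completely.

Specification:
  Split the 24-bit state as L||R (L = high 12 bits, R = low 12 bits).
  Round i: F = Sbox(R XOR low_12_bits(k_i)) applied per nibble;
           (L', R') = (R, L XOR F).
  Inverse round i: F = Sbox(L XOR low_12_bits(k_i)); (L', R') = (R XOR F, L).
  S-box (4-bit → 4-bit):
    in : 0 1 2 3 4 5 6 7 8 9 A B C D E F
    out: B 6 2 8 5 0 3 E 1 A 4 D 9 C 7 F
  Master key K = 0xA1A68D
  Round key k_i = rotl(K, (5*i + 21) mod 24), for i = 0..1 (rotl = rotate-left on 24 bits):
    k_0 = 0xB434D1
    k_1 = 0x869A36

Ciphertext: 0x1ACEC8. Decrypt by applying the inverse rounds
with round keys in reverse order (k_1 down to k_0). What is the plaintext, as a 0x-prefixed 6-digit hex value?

s_0 = ciphertext = 0x1ACEC8
s_1 = InvRound(s_0, k_1) = 0x36C1AC
s_2 = InvRound(s_1, k_0) = 0xF7036C

0xF7036C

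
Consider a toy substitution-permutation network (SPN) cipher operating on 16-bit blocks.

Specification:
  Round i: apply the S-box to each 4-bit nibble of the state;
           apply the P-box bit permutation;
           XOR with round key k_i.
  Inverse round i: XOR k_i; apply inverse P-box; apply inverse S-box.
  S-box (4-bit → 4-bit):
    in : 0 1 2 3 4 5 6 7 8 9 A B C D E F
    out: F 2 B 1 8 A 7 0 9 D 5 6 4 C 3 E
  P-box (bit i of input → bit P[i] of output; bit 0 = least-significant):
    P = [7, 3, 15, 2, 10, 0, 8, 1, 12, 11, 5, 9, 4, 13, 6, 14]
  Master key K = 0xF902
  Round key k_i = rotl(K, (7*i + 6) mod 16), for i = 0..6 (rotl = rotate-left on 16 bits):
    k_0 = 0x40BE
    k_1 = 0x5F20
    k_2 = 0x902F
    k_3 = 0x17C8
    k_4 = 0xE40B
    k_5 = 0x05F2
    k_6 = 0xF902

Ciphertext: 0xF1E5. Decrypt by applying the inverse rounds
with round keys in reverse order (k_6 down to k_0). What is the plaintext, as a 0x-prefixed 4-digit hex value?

s_0 = ciphertext = 0xF1E5
s_1 = InvRound(s_0, k_6) = 0xCB58
s_2 = InvRound(s_1, k_5) = 0x4F86
s_3 = InvRound(s_2, k_4) = 0x15B0
s_4 = InvRound(s_3, k_3) = 0xAD71
s_5 = InvRound(s_4, k_2) = 0x6E95
s_6 = InvRound(s_5, k_1) = 0xEAB8
s_7 = InvRound(s_6, k_0) = 0x154D

0x154D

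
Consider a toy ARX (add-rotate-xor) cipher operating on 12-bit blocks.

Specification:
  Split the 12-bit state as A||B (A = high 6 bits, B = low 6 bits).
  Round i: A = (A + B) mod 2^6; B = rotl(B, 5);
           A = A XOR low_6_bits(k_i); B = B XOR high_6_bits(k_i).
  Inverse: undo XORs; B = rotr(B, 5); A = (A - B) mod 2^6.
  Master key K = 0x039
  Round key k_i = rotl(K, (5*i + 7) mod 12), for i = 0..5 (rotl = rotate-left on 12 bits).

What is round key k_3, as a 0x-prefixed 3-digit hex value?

0x40E

K = 0x039
k_0 = rotl(K, (5*0+7) mod 12) = rotl(K, 7) = 0xC81
k_1 = rotl(K, (5*1+7) mod 12) = rotl(K, 0) = 0x039
k_2 = rotl(K, (5*2+7) mod 12) = rotl(K, 5) = 0x720
k_3 = rotl(K, (5*3+7) mod 12) = rotl(K, 10) = 0x40E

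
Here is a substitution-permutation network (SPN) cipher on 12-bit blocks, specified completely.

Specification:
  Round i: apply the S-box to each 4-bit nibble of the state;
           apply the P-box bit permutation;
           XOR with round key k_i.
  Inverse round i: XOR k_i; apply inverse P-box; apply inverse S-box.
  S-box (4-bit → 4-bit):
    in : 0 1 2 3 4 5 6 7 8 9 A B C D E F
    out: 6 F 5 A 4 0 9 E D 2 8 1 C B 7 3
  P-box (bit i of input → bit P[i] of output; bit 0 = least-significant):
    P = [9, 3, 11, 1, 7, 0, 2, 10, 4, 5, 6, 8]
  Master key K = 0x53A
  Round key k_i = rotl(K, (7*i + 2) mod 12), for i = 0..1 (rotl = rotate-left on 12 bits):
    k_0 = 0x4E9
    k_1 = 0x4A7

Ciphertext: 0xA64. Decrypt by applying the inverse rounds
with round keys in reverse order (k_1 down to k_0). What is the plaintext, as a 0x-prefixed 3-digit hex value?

0xF95

s_0 = ciphertext = 0xA64
s_1 = InvRound(s_0, k_1) = 0x4D8
s_2 = InvRound(s_1, k_0) = 0xF95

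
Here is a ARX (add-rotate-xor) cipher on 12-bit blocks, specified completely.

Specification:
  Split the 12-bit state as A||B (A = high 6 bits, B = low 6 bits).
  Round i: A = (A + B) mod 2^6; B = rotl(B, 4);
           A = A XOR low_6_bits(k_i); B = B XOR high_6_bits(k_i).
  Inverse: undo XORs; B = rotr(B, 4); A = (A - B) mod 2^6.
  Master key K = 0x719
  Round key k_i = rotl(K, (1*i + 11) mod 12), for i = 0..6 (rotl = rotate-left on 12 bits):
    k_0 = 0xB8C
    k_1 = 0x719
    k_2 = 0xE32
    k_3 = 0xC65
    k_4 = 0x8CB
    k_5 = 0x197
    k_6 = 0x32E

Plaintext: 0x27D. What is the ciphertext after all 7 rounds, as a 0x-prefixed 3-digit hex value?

0xEDC

s_0 = plaintext = 0x27D
s_1 = Round(s_0, k_0) = 0x2B1
s_2 = Round(s_1, k_1) = 0x880
s_3 = Round(s_2, k_2) = 0x438
s_4 = Round(s_3, k_3) = 0xB7F
s_5 = Round(s_4, k_4) = 0x9DC
s_6 = Round(s_5, k_5) = 0x501
s_7 = Round(s_6, k_6) = 0xEDC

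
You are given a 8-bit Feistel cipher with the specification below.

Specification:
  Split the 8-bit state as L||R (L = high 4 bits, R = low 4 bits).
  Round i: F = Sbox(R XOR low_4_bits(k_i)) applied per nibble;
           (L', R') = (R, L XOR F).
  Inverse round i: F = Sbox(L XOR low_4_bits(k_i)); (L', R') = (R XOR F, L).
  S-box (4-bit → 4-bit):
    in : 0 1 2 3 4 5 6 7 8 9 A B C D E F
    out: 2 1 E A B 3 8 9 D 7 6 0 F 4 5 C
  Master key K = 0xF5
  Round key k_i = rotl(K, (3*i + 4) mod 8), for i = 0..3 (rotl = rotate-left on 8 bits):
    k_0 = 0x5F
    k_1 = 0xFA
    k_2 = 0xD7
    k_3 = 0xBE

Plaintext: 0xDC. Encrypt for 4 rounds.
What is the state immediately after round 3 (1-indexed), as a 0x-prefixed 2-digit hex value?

0x8B

s_0 = plaintext = 0xDC
s_1 = Round(s_0, k_0) = 0xC7
s_2 = Round(s_1, k_1) = 0x78
s_3 = Round(s_2, k_2) = 0x8B
s_4 = Round(s_3, k_3) = 0xBB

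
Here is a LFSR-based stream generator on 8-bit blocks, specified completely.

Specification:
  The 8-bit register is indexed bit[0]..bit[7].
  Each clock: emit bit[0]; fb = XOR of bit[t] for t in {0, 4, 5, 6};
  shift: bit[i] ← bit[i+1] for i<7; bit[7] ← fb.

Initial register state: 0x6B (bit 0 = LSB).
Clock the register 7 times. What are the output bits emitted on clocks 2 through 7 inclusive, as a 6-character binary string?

101011

reg_0 = 0x6B
clock 1: out=1, reg = 0xB5
clock 2: out=1, reg = 0xDA
clock 3: out=0, reg = 0x6D
clock 4: out=1, reg = 0xB6
clock 5: out=0, reg = 0x5B
clock 6: out=1, reg = 0xAD
clock 7: out=1, reg = 0x56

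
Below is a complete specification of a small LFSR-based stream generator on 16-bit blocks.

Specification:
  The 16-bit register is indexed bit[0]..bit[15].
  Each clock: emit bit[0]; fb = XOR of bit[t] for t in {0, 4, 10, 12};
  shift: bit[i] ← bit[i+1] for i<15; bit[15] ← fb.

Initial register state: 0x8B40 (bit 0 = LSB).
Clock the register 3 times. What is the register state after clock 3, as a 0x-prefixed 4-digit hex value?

reg_0 = 0x8B40
clock 1: out=0, reg = 0x45A0
clock 2: out=0, reg = 0xA2D0
clock 3: out=0, reg = 0xD168

0xD168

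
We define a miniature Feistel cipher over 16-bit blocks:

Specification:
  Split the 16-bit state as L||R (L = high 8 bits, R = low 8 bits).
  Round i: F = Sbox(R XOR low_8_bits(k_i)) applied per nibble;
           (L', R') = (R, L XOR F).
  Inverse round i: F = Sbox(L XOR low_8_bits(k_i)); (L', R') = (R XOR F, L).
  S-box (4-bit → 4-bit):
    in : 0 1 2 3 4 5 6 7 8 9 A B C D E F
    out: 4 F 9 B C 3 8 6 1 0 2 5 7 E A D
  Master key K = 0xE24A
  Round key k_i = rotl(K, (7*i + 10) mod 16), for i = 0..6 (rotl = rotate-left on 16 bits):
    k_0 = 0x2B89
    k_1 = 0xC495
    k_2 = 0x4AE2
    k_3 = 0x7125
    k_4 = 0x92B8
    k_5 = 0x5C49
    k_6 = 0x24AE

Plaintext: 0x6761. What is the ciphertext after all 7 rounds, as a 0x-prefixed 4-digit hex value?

0x1693

s_0 = plaintext = 0x6761
s_1 = Round(s_0, k_0) = 0x61C6
s_2 = Round(s_1, k_1) = 0xC65A
s_3 = Round(s_2, k_2) = 0x5A97
s_4 = Round(s_3, k_3) = 0x9703
s_5 = Round(s_4, k_4) = 0x03C2
s_6 = Round(s_5, k_5) = 0xC216
s_7 = Round(s_6, k_6) = 0x1693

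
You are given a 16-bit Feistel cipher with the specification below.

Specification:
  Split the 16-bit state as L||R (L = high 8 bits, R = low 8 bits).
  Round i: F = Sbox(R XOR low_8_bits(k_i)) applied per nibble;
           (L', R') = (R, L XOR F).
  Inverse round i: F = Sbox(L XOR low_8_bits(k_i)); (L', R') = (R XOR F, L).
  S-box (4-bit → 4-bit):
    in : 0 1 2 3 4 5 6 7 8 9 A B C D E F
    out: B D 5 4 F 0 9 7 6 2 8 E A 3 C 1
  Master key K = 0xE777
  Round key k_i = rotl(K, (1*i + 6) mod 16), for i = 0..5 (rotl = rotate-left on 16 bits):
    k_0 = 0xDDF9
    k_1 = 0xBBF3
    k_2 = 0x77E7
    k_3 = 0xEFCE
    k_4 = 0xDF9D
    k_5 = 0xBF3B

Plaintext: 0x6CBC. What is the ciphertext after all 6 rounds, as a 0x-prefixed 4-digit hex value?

s_0 = plaintext = 0x6CBC
s_1 = Round(s_0, k_0) = 0xBC9C
s_2 = Round(s_1, k_1) = 0x9C2D
s_3 = Round(s_2, k_2) = 0x2D34
s_4 = Round(s_3, k_3) = 0x3435
s_5 = Round(s_4, k_4) = 0x35B2
s_6 = Round(s_5, k_5) = 0xB257

0xB257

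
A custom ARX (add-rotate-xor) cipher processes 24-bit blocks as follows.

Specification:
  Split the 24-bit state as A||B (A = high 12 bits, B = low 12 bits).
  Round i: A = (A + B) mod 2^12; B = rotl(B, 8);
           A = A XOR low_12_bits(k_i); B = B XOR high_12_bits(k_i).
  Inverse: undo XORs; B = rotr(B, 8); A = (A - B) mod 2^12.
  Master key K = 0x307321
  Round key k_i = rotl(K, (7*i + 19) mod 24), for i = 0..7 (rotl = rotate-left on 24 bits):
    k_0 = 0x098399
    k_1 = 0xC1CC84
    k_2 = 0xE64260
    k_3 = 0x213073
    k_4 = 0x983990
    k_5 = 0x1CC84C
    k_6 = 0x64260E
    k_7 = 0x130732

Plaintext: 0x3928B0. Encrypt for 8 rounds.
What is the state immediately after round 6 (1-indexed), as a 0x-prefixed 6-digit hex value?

s_0 = plaintext = 0x3928B0
s_1 = Round(s_0, k_0) = 0xFDB013
s_2 = Round(s_1, k_1) = 0x36AF1D
s_3 = Round(s_2, k_2) = 0x0E7395
s_4 = Round(s_3, k_3) = 0x40F72A
s_5 = Round(s_4, k_4) = 0x2A93F1
s_6 = Round(s_5, k_5) = 0xED60F3
s_7 = Round(s_6, k_6) = 0x9C754D
s_8 = Round(s_7, k_7) = 0x826C64

0xED60F3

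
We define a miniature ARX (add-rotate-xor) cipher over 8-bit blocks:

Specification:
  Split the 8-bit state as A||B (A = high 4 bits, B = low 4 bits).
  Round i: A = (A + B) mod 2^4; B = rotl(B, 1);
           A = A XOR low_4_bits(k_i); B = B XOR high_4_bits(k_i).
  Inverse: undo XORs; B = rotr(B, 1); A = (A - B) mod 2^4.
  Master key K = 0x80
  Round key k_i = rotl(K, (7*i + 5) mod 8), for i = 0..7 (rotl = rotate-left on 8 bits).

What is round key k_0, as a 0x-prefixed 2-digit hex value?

K = 0x80
k_0 = rotl(K, (7*0+5) mod 8) = rotl(K, 5) = 0x10

0x10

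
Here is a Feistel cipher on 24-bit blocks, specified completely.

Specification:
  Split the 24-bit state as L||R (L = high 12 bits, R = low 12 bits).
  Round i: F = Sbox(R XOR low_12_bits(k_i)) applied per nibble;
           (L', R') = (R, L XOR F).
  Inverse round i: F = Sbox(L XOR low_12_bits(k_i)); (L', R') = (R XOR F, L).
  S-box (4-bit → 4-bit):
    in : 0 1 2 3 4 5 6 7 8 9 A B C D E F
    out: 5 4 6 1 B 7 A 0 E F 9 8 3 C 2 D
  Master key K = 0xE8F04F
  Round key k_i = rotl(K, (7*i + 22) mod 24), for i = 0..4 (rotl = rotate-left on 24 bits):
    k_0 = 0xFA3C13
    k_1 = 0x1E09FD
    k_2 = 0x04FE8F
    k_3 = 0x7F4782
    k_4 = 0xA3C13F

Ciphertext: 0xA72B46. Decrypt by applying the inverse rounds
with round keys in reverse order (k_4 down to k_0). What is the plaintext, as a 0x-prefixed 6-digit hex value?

0x2BC1B6

s_0 = ciphertext = 0xA72B46
s_1 = InvRound(s_0, k_4) = 0x3FAA72
s_2 = InvRound(s_1, k_3) = 0x17C3FA
s_3 = InvRound(s_2, k_2) = 0xE2B17C
s_4 = InvRound(s_3, k_1) = 0x1B6E2B
s_5 = InvRound(s_4, k_0) = 0x2BC1B6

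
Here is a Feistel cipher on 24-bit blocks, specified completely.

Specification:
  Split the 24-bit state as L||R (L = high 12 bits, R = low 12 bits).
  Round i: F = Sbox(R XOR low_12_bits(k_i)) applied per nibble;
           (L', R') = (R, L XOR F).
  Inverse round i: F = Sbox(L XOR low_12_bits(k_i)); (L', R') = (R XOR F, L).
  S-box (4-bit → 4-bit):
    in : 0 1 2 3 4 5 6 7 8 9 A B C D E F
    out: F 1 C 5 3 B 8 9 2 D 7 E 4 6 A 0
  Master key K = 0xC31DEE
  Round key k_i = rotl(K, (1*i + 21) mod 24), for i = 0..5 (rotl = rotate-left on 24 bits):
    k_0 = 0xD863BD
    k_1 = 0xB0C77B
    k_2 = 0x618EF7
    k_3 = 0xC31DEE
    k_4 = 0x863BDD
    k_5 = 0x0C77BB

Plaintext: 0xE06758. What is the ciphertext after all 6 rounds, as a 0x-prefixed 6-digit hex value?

s_0 = plaintext = 0xE06758
s_1 = Round(s_0, k_0) = 0x758DAD
s_2 = Round(s_1, k_1) = 0xDAD030
s_3 = Round(s_2, k_2) = 0x0307E4
s_4 = Round(s_3, k_3) = 0x7E47C7
s_5 = Round(s_4, k_4) = 0x7C73F3
s_6 = Round(s_5, k_5) = 0x3F34F5

0x3F34F5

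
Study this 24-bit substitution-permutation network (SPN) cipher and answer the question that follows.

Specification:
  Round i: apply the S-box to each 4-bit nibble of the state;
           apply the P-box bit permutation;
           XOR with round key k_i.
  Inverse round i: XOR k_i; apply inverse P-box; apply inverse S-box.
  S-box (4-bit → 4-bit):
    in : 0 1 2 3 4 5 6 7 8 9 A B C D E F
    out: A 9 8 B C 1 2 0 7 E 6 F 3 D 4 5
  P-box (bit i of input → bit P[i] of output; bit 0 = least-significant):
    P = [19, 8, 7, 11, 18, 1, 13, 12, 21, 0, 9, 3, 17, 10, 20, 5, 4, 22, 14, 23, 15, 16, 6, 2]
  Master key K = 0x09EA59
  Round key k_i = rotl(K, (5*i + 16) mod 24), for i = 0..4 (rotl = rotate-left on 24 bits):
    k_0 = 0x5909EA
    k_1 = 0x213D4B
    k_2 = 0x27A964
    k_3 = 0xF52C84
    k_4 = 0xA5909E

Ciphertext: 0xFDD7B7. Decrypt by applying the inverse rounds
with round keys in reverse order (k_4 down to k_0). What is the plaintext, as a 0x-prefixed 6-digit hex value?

0xD4A3F1

s_0 = ciphertext = 0xFDD7B7
s_1 = InvRound(s_0, k_4) = 0x7A997C
s_2 = InvRound(s_1, k_3) = 0x8132D8
s_3 = InvRound(s_2, k_2) = 0x111D19
s_4 = InvRound(s_3, k_1) = 0xE5E5A7
s_5 = InvRound(s_4, k_0) = 0xD4A3F1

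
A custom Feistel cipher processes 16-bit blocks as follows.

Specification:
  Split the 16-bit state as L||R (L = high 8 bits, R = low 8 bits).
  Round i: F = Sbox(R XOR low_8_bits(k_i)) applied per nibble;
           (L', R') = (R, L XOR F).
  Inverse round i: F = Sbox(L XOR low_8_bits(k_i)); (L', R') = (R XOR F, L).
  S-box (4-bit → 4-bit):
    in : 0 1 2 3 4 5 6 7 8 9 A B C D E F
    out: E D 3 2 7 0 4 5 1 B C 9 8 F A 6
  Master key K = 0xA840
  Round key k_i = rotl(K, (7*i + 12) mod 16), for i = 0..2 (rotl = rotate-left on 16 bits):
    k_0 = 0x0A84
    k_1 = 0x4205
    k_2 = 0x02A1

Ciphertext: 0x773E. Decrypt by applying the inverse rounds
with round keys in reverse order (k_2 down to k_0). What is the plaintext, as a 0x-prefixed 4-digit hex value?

s_0 = ciphertext = 0x773E
s_1 = InvRound(s_0, k_2) = 0xCA77
s_2 = InvRound(s_1, k_1) = 0xF1CA
s_3 = InvRound(s_2, k_0) = 0x9AF1

0x9AF1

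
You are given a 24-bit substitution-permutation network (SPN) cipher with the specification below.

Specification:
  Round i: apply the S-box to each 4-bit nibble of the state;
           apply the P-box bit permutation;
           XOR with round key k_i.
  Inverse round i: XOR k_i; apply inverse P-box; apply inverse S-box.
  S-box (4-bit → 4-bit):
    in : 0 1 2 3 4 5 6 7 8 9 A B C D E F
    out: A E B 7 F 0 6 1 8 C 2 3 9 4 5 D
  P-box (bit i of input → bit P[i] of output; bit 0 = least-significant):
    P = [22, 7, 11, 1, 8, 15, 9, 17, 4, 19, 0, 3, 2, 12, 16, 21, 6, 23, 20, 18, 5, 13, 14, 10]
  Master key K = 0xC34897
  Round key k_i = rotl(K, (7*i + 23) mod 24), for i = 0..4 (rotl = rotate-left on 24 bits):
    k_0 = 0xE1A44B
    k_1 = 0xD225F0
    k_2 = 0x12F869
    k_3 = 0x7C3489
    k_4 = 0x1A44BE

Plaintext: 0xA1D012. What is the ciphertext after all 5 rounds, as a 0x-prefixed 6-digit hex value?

s_0 = plaintext = 0xA1D012
s_1 = Round(s_0, k_0) = 0x3E06C1
s_2 = Round(s_1, k_1) = 0xE85C13
s_3 = Round(s_2, k_2) = 0x5432D1
s_4 = Round(s_3, k_3) = 0xE12E57
s_5 = Round(s_4, k_4) = 0xEE148B

0xEE148B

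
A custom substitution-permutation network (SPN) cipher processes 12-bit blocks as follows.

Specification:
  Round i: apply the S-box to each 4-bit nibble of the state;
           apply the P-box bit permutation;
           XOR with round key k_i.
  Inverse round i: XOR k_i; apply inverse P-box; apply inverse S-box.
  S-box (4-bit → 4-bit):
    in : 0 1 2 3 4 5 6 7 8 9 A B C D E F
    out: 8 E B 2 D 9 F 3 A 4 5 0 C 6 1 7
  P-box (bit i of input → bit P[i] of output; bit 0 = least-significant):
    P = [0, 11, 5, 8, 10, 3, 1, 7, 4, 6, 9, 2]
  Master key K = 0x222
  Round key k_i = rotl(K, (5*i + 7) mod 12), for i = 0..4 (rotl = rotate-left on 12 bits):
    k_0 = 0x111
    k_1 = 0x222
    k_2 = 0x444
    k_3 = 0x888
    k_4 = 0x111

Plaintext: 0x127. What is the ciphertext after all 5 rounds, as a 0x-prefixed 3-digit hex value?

0x291

s_0 = plaintext = 0x127
s_1 = Round(s_0, k_0) = 0xFDC
s_2 = Round(s_1, k_1) = 0x158
s_3 = Round(s_2, k_2) = 0xB80
s_4 = Round(s_3, k_3) = 0x900
s_5 = Round(s_4, k_4) = 0x291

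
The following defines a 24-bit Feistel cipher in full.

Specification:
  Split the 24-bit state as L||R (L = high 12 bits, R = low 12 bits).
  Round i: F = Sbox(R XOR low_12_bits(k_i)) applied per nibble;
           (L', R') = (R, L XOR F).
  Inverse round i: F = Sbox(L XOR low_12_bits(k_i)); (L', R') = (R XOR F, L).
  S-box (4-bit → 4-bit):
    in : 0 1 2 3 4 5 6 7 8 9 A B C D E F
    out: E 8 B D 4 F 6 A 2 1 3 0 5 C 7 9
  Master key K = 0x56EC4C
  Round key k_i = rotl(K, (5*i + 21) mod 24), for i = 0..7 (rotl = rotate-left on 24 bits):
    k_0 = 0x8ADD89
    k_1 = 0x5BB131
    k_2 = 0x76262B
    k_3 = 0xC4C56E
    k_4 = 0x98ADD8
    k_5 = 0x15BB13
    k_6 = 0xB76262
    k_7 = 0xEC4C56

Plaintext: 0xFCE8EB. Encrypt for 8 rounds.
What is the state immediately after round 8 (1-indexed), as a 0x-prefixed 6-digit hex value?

s_0 = plaintext = 0xFCE8EB
s_1 = Round(s_0, k_0) = 0x8EB0A5
s_2 = Round(s_1, k_1) = 0x0A50FF
s_3 = Round(s_2, k_2) = 0x0FF661
s_4 = Round(s_3, k_3) = 0x661D16
s_5 = Round(s_4, k_4) = 0xD16836
s_6 = Round(s_5, k_5) = 0x8360A9
s_7 = Round(s_6, k_6) = 0x0A9366
s_8 = Round(s_7, k_7) = 0x366977

0x366977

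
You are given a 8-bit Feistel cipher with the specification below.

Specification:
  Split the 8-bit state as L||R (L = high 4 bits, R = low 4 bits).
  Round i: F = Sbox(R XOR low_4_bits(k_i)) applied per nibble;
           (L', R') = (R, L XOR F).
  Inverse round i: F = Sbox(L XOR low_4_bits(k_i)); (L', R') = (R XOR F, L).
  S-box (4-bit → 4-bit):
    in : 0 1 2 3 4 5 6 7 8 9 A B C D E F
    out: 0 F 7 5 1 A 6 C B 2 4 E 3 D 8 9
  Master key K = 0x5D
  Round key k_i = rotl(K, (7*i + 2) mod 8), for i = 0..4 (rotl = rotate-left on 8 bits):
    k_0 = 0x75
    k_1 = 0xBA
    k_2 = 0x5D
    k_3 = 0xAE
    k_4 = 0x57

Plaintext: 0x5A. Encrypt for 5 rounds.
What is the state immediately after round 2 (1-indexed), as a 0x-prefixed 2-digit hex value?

s_0 = plaintext = 0x5A
s_1 = Round(s_0, k_0) = 0xAC
s_2 = Round(s_1, k_1) = 0xCC
s_3 = Round(s_2, k_2) = 0xC3
s_4 = Round(s_3, k_3) = 0x31
s_5 = Round(s_4, k_4) = 0x15

0xCC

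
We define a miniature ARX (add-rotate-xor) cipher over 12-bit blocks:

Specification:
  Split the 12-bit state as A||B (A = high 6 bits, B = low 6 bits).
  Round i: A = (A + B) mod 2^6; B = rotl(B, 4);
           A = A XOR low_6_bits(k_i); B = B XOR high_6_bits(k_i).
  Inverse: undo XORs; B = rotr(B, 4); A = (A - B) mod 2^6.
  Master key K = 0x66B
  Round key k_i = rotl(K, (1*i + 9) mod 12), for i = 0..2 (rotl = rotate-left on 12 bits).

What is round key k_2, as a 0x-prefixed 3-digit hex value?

K = 0x66B
k_0 = rotl(K, (1*0+9) mod 12) = rotl(K, 9) = 0x6CD
k_1 = rotl(K, (1*1+9) mod 12) = rotl(K, 10) = 0xD9A
k_2 = rotl(K, (1*2+9) mod 12) = rotl(K, 11) = 0xB35

0xB35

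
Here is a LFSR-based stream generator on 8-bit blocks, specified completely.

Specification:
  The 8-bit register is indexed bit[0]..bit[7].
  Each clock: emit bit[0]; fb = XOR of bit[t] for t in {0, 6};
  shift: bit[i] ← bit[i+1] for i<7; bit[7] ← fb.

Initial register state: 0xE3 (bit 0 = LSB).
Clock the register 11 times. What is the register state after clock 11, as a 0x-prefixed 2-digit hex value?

reg_0 = 0xE3
clock 1: out=1, reg = 0x71
clock 2: out=1, reg = 0x38
clock 3: out=0, reg = 0x1C
clock 4: out=0, reg = 0x0E
clock 5: out=0, reg = 0x07
clock 6: out=1, reg = 0x83
clock 7: out=1, reg = 0xC1
clock 8: out=1, reg = 0x60
clock 9: out=0, reg = 0xB0
clock 10: out=0, reg = 0x58
clock 11: out=0, reg = 0xAC

0xAC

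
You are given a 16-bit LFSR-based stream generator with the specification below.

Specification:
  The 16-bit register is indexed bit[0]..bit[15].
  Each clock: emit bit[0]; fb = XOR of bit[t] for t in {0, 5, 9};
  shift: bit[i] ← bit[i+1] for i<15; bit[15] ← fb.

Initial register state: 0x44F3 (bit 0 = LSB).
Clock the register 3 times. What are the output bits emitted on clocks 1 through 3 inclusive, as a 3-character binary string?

reg_0 = 0x44F3
clock 1: out=1, reg = 0x2279
clock 2: out=1, reg = 0x913C
clock 3: out=0, reg = 0xC89E

110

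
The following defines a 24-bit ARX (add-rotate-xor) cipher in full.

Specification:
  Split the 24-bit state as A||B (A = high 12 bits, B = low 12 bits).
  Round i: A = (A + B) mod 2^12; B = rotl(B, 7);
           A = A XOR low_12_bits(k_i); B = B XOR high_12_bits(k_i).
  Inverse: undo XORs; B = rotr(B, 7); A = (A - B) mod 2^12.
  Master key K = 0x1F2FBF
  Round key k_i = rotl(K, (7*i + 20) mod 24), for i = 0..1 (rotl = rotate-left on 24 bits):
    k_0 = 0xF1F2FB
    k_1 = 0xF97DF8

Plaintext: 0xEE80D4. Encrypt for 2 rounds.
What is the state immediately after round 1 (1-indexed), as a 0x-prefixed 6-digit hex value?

s_0 = plaintext = 0xEE80D4
s_1 = Round(s_0, k_0) = 0xD47519
s_2 = Round(s_1, k_1) = 0xF9833F

0xD47519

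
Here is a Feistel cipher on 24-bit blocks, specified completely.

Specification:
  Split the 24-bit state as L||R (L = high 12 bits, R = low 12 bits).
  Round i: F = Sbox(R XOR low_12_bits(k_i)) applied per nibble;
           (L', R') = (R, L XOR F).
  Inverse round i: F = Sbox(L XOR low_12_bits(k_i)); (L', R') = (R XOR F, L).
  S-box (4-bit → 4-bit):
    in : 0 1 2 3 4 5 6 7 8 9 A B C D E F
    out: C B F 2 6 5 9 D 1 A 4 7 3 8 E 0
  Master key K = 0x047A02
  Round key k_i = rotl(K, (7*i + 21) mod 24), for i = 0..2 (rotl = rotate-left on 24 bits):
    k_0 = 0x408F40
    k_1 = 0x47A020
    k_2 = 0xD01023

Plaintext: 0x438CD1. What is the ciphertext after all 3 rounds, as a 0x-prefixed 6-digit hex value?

0x5A338F

s_0 = plaintext = 0x438CD1
s_1 = Round(s_0, k_0) = 0xCD1693
s_2 = Round(s_1, k_1) = 0x6935A3
s_3 = Round(s_2, k_2) = 0x5A338F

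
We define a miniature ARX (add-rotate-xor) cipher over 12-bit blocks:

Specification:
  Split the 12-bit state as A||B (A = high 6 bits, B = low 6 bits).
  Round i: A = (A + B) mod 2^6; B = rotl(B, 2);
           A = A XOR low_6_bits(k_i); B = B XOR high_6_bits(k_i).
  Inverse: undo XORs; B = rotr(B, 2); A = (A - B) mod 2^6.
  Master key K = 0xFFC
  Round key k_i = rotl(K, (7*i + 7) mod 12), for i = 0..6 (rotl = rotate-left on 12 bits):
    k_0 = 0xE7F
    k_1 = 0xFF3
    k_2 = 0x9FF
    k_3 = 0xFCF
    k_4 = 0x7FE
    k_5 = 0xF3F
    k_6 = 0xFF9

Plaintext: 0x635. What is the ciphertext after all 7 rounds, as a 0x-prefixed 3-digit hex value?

s_0 = plaintext = 0x635
s_1 = Round(s_0, k_0) = 0xCAE
s_2 = Round(s_1, k_1) = 0x4C5
s_3 = Round(s_2, k_2) = 0x9F3
s_4 = Round(s_3, k_3) = 0x570
s_5 = Round(s_4, k_4) = 0xEDC
s_6 = Round(s_5, k_5) = 0xA0D
s_7 = Round(s_6, k_6) = 0x30B

0x30B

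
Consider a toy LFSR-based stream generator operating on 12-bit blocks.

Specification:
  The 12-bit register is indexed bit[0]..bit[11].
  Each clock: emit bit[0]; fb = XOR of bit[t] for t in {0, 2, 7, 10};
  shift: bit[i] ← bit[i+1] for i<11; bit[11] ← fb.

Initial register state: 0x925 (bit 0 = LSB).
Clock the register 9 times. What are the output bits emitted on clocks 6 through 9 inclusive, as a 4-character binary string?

reg_0 = 0x925
clock 1: out=1, reg = 0x492
clock 2: out=0, reg = 0x249
clock 3: out=1, reg = 0x924
clock 4: out=0, reg = 0xC92
clock 5: out=0, reg = 0x649
clock 6: out=1, reg = 0x324
clock 7: out=0, reg = 0x992
clock 8: out=0, reg = 0xCC9
clock 9: out=1, reg = 0xE64

1001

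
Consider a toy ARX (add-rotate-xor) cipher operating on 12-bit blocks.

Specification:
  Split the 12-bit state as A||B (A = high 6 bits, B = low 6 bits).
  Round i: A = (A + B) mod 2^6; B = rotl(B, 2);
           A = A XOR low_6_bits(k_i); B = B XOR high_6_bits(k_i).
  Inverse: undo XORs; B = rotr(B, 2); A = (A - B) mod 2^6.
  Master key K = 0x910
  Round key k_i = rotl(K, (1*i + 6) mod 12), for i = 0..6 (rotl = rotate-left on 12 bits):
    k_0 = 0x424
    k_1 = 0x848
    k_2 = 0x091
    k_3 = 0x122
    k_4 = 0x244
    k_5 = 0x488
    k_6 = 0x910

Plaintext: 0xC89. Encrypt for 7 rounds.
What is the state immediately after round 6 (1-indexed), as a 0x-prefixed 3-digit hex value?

s_0 = plaintext = 0xC89
s_1 = Round(s_0, k_0) = 0x7F4
s_2 = Round(s_1, k_1) = 0x6F2
s_3 = Round(s_2, k_2) = 0x709
s_4 = Round(s_3, k_3) = 0x1E0
s_5 = Round(s_4, k_4) = 0x8CB
s_6 = Round(s_5, k_5) = 0x9BE
s_7 = Round(s_6, k_6) = 0xD1F

0x9BE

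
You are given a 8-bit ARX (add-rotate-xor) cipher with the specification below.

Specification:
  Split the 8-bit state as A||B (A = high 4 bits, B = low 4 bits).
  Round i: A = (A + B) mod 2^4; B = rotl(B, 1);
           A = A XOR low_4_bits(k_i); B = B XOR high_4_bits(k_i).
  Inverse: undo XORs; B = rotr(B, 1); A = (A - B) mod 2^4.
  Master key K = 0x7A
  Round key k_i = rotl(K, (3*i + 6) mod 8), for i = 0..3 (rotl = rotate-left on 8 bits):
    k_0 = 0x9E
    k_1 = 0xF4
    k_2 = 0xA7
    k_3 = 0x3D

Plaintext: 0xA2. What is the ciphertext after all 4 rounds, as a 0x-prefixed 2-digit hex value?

0x77

s_0 = plaintext = 0xA2
s_1 = Round(s_0, k_0) = 0x2D
s_2 = Round(s_1, k_1) = 0xB4
s_3 = Round(s_2, k_2) = 0x82
s_4 = Round(s_3, k_3) = 0x77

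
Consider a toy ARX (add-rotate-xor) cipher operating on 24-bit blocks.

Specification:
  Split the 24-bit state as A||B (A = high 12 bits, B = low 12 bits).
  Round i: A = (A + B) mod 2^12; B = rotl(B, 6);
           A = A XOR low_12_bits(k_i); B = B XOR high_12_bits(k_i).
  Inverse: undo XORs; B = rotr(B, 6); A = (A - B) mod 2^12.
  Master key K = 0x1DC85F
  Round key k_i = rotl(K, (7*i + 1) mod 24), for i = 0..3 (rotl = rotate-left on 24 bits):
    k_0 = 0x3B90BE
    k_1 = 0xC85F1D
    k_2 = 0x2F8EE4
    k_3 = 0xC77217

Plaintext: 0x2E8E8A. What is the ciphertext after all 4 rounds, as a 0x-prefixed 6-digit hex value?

0x597E3D

s_0 = plaintext = 0x2E8E8A
s_1 = Round(s_0, k_0) = 0x1CC103
s_2 = Round(s_1, k_1) = 0xDD2C41
s_3 = Round(s_2, k_2) = 0x4F7289
s_4 = Round(s_3, k_3) = 0x597E3D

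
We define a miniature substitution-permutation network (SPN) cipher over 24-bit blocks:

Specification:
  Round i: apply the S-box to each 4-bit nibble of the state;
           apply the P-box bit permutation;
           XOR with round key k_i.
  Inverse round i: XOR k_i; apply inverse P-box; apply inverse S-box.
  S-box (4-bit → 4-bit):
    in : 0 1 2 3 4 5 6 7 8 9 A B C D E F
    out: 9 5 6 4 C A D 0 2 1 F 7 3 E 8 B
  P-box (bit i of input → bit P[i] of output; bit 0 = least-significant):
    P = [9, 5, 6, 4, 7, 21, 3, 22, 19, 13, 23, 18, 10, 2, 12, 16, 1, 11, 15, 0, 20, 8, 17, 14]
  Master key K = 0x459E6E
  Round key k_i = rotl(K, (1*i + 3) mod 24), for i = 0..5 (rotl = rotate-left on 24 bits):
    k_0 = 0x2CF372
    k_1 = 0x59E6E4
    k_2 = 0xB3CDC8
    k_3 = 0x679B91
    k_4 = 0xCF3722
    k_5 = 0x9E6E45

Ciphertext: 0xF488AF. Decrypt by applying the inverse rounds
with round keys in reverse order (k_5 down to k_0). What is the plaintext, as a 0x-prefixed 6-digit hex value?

0x2090E5

s_0 = ciphertext = 0xF488AF
s_1 = InvRound(s_0, k_5) = 0x419CAB
s_2 = InvRound(s_1, k_4) = 0x2D7A19
s_3 = InvRound(s_2, k_3) = 0xD37C67
s_4 = InvRound(s_3, k_2) = 0x8628A8
s_5 = InvRound(s_4, k_1) = 0x62F641
s_6 = InvRound(s_5, k_0) = 0x2090E5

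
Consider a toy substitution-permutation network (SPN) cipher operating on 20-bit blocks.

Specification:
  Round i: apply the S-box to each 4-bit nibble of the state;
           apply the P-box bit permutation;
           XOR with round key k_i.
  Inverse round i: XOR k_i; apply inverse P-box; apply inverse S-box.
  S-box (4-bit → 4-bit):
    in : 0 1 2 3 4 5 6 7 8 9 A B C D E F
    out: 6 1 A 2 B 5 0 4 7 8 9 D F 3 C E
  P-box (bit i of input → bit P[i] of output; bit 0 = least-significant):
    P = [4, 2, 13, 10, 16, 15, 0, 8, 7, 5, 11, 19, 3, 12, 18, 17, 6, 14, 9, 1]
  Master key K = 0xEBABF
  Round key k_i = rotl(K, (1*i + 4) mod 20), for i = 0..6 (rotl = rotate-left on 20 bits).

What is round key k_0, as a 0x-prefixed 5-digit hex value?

K = 0xEBABF
k_0 = rotl(K, (1*0+4) mod 20) = rotl(K, 4) = 0xBABFE

0xBABFE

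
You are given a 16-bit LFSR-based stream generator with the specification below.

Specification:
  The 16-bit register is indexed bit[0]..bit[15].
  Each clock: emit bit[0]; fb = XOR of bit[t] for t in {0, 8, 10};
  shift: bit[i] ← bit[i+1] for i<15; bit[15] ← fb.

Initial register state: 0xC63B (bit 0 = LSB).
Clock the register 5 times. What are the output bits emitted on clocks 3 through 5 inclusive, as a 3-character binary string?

reg_0 = 0xC63B
clock 1: out=1, reg = 0x631D
clock 2: out=1, reg = 0x318E
clock 3: out=0, reg = 0x98C7
clock 4: out=1, reg = 0xCC63
clock 5: out=1, reg = 0x6631

011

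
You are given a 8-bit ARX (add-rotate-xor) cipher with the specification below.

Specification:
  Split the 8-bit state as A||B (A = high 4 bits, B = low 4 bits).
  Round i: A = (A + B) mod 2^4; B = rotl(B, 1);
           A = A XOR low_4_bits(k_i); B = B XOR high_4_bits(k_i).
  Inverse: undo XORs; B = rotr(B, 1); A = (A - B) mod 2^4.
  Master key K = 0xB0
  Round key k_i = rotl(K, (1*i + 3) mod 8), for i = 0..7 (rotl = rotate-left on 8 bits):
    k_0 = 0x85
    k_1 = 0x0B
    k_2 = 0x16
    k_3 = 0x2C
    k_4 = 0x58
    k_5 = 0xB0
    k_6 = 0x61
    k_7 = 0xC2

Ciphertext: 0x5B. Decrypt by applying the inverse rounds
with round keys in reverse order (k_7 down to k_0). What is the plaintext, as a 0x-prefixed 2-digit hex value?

s_0 = ciphertext = 0x5B
s_1 = InvRound(s_0, k_7) = 0xCB
s_2 = InvRound(s_1, k_6) = 0xFE
s_3 = InvRound(s_2, k_5) = 0x5A
s_4 = InvRound(s_3, k_4) = 0xEF
s_5 = InvRound(s_4, k_3) = 0x4E
s_6 = InvRound(s_5, k_2) = 0x3F
s_7 = InvRound(s_6, k_1) = 0x9F
s_8 = InvRound(s_7, k_0) = 0x1B

0x1B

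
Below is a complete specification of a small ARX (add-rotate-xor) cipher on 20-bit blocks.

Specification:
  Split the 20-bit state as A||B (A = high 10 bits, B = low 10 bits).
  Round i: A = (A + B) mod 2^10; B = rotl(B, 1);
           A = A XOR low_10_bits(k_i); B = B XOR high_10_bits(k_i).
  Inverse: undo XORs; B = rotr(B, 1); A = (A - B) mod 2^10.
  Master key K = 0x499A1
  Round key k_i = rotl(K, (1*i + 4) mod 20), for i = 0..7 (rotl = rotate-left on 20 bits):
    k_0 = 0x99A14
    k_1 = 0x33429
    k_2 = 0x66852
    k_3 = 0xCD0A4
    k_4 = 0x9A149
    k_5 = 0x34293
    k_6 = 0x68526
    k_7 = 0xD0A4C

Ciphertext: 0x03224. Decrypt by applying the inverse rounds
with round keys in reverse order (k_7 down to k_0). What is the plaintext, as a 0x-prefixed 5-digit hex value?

0xFA082

s_0 = ciphertext = 0x03224
s_1 = InvRound(s_0, k_7) = 0x634B3
s_2 = InvRound(s_1, k_6) = 0x08889
s_3 = InvRound(s_2, k_5) = 0x2162C
s_4 = InvRound(s_3, k_4) = 0x6A822
s_5 = InvRound(s_4, k_3) = 0xE0D8B
s_6 = InvRound(s_5, k_2) = 0x72608
s_7 = InvRound(s_6, k_1) = 0x9FB62
s_8 = InvRound(s_7, k_0) = 0xFA082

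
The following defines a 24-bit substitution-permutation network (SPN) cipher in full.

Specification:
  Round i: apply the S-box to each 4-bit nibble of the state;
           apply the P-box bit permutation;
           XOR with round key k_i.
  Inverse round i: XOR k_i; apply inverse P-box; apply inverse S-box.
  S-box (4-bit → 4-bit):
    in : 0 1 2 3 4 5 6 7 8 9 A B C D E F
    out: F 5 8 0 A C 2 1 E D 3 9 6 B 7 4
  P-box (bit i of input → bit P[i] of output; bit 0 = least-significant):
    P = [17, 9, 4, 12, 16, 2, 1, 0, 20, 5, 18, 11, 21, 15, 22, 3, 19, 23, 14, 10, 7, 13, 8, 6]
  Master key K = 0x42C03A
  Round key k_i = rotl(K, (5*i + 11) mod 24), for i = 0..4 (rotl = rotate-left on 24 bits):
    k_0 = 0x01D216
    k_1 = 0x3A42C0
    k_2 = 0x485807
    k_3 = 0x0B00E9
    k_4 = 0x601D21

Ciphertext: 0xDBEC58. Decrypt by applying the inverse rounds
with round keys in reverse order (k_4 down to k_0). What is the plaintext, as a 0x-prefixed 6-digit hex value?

0x817519

s_0 = ciphertext = 0xDBEC58
s_1 = InvRound(s_0, k_4) = 0x8EDAB9
s_2 = InvRound(s_1, k_3) = 0x2C6578
s_3 = InvRound(s_2, k_2) = 0x829885
s_4 = InvRound(s_3, k_1) = 0x2EAB44
s_5 = InvRound(s_4, k_0) = 0x817519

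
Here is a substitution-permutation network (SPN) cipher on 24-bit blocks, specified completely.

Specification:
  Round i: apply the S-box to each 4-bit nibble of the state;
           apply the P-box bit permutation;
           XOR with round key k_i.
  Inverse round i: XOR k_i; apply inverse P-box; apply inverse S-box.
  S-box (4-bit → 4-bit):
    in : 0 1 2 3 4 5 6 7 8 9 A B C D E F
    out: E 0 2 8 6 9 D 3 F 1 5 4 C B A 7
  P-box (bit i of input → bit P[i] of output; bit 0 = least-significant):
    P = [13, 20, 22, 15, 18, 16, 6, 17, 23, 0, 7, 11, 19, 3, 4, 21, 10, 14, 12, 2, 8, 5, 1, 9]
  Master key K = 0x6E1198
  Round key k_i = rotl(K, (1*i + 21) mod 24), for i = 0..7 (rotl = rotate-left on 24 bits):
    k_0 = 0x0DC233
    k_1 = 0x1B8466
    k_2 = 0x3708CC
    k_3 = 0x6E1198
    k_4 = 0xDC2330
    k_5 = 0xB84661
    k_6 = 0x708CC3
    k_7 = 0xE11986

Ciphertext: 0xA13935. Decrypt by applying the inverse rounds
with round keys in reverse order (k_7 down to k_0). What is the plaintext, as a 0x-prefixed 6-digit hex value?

s_0 = ciphertext = 0xA13935
s_1 = InvRound(s_0, k_7) = 0x41B41A
s_2 = InvRound(s_1, k_6) = 0x1B0047
s_3 = InvRound(s_2, k_5) = 0x0D39E1
s_4 = InvRound(s_3, k_4) = 0x3BB844
s_5 = InvRound(s_4, k_3) = 0x934CF8
s_6 = InvRound(s_5, k_2) = 0x2DC991
s_7 = InvRound(s_6, k_1) = 0xFDC062
s_8 = InvRound(s_7, k_0) = 0x31C7B4

0x31C7B4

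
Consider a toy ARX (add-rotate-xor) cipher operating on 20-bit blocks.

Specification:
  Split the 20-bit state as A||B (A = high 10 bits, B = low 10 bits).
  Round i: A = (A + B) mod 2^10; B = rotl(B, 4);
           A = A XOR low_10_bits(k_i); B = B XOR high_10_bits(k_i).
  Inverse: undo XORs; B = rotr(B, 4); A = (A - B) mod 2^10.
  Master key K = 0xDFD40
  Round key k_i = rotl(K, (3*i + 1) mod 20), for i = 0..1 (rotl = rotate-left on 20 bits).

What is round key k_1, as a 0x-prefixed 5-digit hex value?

K = 0xDFD40
k_0 = rotl(K, (3*0+1) mod 20) = rotl(K, 1) = 0xBFA81
k_1 = rotl(K, (3*1+1) mod 20) = rotl(K, 4) = 0xFD40D

0xFD40D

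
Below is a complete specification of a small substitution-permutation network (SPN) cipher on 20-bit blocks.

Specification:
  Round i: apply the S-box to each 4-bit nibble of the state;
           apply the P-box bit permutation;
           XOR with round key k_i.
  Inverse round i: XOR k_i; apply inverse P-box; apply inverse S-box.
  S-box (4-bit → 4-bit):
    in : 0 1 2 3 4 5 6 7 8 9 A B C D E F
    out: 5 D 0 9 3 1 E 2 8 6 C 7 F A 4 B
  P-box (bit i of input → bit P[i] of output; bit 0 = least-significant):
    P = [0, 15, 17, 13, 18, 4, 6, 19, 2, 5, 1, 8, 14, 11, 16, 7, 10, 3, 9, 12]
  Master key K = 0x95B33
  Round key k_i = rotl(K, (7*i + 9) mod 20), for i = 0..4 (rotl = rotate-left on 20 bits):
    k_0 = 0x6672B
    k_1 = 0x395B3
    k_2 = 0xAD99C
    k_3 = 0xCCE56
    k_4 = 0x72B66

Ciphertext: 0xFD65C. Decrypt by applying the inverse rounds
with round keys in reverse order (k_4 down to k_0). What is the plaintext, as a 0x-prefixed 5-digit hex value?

0x3A2A0

s_0 = ciphertext = 0xFD65C
s_1 = InvRound(s_0, k_4) = 0xF46DD
s_2 = InvRound(s_1, k_3) = 0x76E2B
s_3 = InvRound(s_2, k_2) = 0x1ACFF
s_4 = InvRound(s_3, k_1) = 0xD73EA
s_5 = InvRound(s_4, k_0) = 0x3A2A0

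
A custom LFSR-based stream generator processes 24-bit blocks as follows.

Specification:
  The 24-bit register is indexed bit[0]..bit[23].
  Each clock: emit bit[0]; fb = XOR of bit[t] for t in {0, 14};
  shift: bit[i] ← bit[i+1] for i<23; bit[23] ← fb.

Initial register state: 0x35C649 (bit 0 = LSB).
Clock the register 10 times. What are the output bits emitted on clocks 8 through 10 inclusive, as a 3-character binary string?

001

reg_0 = 0x35C649
clock 1: out=1, reg = 0x1AE324
clock 2: out=0, reg = 0x8D7192
clock 3: out=0, reg = 0xC6B8C9
clock 4: out=1, reg = 0xE35C64
clock 5: out=0, reg = 0xF1AE32
clock 6: out=0, reg = 0x78D719
clock 7: out=1, reg = 0x3C6B8C
clock 8: out=0, reg = 0x9E35C6
clock 9: out=0, reg = 0x4F1AE3
clock 10: out=1, reg = 0xA78D71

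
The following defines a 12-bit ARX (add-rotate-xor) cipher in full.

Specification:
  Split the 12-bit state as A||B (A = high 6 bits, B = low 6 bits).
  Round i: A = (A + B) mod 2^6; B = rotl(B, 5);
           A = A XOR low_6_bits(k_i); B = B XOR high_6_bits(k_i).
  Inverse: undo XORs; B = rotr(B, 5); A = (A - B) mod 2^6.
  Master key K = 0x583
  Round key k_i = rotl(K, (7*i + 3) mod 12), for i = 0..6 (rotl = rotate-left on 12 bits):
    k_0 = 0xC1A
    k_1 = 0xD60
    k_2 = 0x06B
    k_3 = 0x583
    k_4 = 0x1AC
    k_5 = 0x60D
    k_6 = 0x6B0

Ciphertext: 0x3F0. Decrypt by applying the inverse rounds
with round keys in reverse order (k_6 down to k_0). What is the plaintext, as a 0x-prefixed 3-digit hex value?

0x655

s_0 = ciphertext = 0x3F0
s_1 = InvRound(s_0, k_6) = 0xA95
s_2 = InvRound(s_1, k_5) = 0x35A
s_3 = InvRound(s_2, k_4) = 0xA78
s_4 = InvRound(s_3, k_3) = 0x35D
s_5 = InvRound(s_4, k_2) = 0xBB8
s_6 = InvRound(s_5, k_1) = 0xD1A
s_7 = InvRound(s_6, k_0) = 0x655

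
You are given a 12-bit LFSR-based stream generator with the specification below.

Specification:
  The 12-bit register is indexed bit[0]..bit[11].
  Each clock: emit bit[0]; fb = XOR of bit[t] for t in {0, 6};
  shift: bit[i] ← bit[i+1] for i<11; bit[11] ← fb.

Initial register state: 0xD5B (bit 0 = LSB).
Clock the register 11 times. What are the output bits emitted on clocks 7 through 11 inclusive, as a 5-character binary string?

10101

reg_0 = 0xD5B
clock 1: out=1, reg = 0x6AD
clock 2: out=1, reg = 0xB56
clock 3: out=0, reg = 0xDAB
clock 4: out=1, reg = 0xED5
clock 5: out=1, reg = 0x76A
clock 6: out=0, reg = 0xBB5
clock 7: out=1, reg = 0xDDA
clock 8: out=0, reg = 0xEED
clock 9: out=1, reg = 0x776
clock 10: out=0, reg = 0xBBB
clock 11: out=1, reg = 0xDDD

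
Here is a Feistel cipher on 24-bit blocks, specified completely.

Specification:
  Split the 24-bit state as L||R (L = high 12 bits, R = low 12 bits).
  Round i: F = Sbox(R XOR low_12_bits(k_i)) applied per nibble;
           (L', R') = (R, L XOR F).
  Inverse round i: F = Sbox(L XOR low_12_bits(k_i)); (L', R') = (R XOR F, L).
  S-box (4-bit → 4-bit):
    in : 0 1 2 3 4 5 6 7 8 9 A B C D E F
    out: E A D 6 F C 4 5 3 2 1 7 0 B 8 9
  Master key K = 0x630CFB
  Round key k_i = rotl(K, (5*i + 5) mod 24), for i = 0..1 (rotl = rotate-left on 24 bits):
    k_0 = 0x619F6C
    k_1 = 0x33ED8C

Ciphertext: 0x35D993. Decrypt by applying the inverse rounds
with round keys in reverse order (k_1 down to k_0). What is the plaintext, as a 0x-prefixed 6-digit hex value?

0xBA1129

s_0 = ciphertext = 0x35D993
s_1 = InvRound(s_0, k_1) = 0x12935D
s_2 = InvRound(s_1, k_0) = 0xBA1129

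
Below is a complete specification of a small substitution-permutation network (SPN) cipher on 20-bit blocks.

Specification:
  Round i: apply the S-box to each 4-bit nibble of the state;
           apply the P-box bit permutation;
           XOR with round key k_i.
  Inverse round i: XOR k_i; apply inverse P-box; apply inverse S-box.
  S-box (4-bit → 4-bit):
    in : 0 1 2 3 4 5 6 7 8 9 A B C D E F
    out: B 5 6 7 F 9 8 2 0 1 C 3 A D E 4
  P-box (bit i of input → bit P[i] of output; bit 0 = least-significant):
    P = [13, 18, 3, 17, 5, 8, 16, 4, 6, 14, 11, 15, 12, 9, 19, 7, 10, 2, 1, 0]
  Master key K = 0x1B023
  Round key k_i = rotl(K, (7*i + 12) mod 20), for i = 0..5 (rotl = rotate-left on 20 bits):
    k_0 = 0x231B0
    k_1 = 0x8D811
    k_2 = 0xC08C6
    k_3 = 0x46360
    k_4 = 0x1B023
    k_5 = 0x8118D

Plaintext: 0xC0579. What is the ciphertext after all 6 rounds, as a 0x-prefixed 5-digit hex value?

0x930C7

s_0 = plaintext = 0xC0579
s_1 = Round(s_0, k_0) = 0x28275
s_2 = Round(s_1, k_1) = 0xAB117
s_3 = Round(s_2, k_2) = 0x912A5
s_4 = Round(s_3, k_3) = 0xF1F70
s_5 = Round(s_4, k_4) = 0xF8921
s_6 = Round(s_5, k_5) = 0x930C7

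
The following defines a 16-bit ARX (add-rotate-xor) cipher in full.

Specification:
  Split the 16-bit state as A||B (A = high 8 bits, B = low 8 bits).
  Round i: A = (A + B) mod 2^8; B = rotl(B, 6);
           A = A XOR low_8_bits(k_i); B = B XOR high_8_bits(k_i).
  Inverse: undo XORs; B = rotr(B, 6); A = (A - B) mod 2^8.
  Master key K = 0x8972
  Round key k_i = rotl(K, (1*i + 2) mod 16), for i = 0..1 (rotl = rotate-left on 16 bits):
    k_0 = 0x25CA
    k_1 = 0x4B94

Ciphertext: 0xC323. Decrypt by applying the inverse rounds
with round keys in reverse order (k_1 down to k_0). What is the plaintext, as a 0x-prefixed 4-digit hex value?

0x6A12

s_0 = ciphertext = 0xC323
s_1 = InvRound(s_0, k_1) = 0xB6A1
s_2 = InvRound(s_1, k_0) = 0x6A12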